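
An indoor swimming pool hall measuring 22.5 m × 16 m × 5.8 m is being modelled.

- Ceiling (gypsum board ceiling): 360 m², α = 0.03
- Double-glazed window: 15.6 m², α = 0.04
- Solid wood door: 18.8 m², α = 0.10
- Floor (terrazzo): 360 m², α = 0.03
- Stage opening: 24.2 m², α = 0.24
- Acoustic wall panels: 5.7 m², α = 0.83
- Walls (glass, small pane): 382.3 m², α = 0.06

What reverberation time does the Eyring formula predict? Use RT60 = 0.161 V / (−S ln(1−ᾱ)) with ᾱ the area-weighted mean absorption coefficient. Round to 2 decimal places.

5.69 seconds

S = Σ Sᵢ = 1166.6 m².
Σ(Sᵢαᵢ) = 360·0.03 + 15.6·0.04 + 18.8·0.10 + 360·0.03 + 24.2·0.24 + 5.7·0.83 + 382.3·0.06 = 57.581.
Mean coefficient ᾱ = A/S = 0.0494.
−S·ln(1−ᾱ) = −1166.6 × ln(1 − 0.0494) = 59.102.
V = 22.5 × 16 × 5.8 = 2088 m³.
RT60 = 0.161 × 2088 / 59.102 = 5.69 s.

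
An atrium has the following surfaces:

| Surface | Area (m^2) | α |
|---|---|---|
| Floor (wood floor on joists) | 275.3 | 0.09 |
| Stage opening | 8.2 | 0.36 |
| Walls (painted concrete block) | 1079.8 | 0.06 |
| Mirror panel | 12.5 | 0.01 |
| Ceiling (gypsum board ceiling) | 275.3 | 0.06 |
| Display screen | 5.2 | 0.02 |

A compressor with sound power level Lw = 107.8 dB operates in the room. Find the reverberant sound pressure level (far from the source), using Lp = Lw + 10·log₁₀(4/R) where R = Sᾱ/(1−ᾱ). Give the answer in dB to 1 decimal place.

Σ(Sᵢαᵢ) = 275.3×0.09 + 8.2×0.36 + 1079.8×0.06 + 12.5×0.01 + 275.3×0.06 + 5.2×0.02 = 109.264; total area S = 1656.3 m^2.
ᾱ = 0.0660, so room constant R = A/(1−ᾱ) = 116.985 m^2.
Lp = 107.8 + 10·log₁₀(4/116.985) = 107.8 + (-14.66) = 93.1 dB.

93.1 dB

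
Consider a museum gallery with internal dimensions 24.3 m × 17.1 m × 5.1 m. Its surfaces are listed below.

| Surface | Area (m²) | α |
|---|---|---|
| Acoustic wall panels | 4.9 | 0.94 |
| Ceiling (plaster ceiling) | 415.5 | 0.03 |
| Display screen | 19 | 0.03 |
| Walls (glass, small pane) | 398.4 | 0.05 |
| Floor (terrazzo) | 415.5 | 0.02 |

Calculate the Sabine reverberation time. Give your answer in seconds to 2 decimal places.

7.44 s

Summing Sᵢαᵢ: 4.606 + 12.465 + 0.570 + 19.920 + 8.310 → A = 45.871 sabins.
V = 24.3·17.1·5.1 = 2119.203 m³.
Sabine: RT60 = 0.161 × 2119.203 / 45.871 = 7.44 s.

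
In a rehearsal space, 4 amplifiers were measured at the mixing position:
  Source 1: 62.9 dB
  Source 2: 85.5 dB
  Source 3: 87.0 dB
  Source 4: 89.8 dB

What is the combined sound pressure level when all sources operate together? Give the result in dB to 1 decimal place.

Σ 10^(Lᵢ/10) = 1.813e+09.
Back to dB: 10·log₁₀ Σ = 92.6 dB.

92.6 dB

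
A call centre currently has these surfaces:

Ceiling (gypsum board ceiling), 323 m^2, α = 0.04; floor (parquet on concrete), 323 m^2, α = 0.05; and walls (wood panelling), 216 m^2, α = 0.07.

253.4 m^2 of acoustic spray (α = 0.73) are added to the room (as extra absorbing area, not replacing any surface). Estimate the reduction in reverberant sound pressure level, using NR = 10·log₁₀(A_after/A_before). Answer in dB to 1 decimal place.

A_before = Σ Sᵢαᵢ = 323·0.04 + 323·0.05 + 216·0.07 = 44.190 sabins.
Added absorption = 253.4 × 0.73 = 184.982 sabins.
A_after = 44.190 + 184.982 = 229.172 sabins.
NR = 10·log₁₀(229.172/44.190) = 7.1 dB.

7.1 dB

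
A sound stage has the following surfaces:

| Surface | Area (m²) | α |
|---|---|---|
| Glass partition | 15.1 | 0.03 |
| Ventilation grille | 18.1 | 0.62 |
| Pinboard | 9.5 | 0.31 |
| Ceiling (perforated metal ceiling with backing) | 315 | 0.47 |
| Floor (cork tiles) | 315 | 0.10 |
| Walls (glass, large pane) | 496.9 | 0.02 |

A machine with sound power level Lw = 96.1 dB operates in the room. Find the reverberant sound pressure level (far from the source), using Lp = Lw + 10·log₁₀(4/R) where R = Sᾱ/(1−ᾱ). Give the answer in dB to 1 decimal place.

78.2 dB

Σ(Sᵢαᵢ) = 15.1·0.03 + 18.1·0.62 + 9.5·0.31 + 315·0.47 + 315·0.10 + 496.9·0.02 = 204.108; total area S = 1169.6 m².
ᾱ = 204.108/1169.6 = 0.1745; R = Sᾱ/(1−ᾱ) = 204.108/(1−0.1745) = 247.254 m².
Lp = 96.1 + 10·log₁₀(4/247.254) = 96.1 + (-17.91) = 78.2 dB.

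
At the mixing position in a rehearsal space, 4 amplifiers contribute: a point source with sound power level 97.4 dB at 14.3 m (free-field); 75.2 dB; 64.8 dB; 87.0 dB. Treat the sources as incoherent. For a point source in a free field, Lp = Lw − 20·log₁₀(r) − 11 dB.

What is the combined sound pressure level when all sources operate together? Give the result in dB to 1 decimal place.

Source at 14.3 m: Lp = 97.4 − 20·log₁₀(14.3) − 11 = 63.3 dB.
Converting to relative power and adding: 10^(63.3/10) + 10^(75.2/10) + 10^(64.8/10) + 10^(87.0/10) = 5.395e+08.
Back to dB: 10·log₁₀ Σ = 87.3 dB.

87.3 dB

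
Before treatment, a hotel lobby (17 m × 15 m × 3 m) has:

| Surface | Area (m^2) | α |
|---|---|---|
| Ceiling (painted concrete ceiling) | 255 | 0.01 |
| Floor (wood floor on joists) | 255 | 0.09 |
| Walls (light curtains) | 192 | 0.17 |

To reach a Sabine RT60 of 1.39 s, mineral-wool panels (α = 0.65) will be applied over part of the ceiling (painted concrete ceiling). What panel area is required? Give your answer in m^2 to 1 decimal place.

Summing Sᵢαᵢ: 2.550 + 22.950 + 32.640 → A₁ = 58.140 sabins.
Required A₂ = 0.161·765/1.39 = 88.608 sabins.
ΔA needed = 88.608 − 58.140 = 30.468 sabins.
Net gain per m^2: Δα = 0.65 − 0.01 = 0.64.
Area = ΔA/Δα = 30.468/0.64 = 47.6 m^2.

47.6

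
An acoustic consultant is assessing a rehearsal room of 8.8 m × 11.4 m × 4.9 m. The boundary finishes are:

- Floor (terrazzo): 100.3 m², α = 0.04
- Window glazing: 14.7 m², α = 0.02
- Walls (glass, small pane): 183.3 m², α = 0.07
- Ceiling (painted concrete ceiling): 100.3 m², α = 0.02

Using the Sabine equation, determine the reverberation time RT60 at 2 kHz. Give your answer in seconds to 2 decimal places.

4.13 sec

Summing Sᵢαᵢ: 4.012 + 0.294 + 12.831 + 2.006 → A = 19.143 sabins.
Room volume: 491.568 m³.
T = 0.161 V/A = 0.161·491.568/19.143 = 4.13 s.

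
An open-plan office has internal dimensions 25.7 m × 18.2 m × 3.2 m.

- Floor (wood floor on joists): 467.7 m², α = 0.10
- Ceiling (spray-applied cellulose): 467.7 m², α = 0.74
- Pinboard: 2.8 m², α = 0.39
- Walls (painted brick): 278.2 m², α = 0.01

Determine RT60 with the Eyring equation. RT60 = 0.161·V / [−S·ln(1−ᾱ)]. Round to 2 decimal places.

0.50 seconds

S = Σ Sᵢ = 1216.4 m².
Absorption A = 467.7×0.10 + 467.7×0.74 + 2.8×0.39 + 278.2×0.01 = 396.742 sabins.
Mean coefficient ᾱ = A/S = 0.3262.
Eyring denominator: −S ln(1−ᾱ) = 480.261.
V = 25.7 × 18.2 × 3.2 = 1496.768 m³.
T = 0.161·V/[−S·ln(1−ᾱ)] = 0.161·1496.768/480.261 = 0.50 s.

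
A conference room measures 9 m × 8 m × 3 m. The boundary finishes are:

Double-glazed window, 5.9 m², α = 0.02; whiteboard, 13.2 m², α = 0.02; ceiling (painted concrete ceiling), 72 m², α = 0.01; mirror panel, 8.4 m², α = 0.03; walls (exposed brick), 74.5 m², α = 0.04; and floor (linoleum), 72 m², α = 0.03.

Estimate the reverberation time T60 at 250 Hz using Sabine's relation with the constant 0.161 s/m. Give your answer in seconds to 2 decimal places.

Total absorption A = 5.9·0.02 + 13.2·0.02 + 72·0.01 + 8.4·0.03 + 74.5·0.04 + 72·0.03
  = 0.118 + 0.264 + 0.720 + 0.252 + 2.980 + 2.160 = 6.494 m² sabins.
Volume V = 9 × 8 × 3 = 216 m³.
Sabine: RT60 = 0.161 × 216 / 6.494 = 5.36 s.

5.36 s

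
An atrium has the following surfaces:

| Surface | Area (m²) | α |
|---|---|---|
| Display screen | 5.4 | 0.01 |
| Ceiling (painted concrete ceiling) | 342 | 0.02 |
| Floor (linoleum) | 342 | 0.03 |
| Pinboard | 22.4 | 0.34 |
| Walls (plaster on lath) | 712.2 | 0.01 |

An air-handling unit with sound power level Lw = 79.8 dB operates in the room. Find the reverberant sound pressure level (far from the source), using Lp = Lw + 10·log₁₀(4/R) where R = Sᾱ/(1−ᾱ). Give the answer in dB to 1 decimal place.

A = 31.892 sabins; S = 1424.0 m².
ᾱ = 31.892/1424.0 = 0.0224; R = Sᾱ/(1−ᾱ) = 31.892/(1−0.0224) = 32.623 m².
Lp = Lw + 10 log₁₀(4/R) = 79.8 -9.11 = 70.7 dB.

70.7 dB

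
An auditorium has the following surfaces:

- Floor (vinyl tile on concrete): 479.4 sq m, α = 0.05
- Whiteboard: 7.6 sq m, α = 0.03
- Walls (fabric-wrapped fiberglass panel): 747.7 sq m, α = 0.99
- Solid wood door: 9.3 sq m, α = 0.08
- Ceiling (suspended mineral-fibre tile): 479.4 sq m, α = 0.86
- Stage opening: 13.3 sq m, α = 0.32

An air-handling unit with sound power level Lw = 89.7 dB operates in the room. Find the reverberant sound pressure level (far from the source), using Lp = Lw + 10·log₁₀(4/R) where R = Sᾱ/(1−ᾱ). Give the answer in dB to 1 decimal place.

A = 1181.705 sabins; S = 1736.7 sq m.
ᾱ = 0.6804, so room constant R = A/(1−ᾱ) = 3697.450 sq m.
Lp = 89.7 + 10·log₁₀(4/3697.450) = 89.7 + (-29.66) = 60.0 dB.

60.0 dB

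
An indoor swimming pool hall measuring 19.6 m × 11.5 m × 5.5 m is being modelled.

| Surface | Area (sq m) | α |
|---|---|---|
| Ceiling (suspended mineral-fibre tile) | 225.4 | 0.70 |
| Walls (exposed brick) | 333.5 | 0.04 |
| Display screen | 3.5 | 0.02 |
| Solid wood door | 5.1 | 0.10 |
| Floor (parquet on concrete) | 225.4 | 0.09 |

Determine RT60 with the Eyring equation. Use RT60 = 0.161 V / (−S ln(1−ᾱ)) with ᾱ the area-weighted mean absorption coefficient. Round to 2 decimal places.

0.91 sec

Total surface area S = 225.4 + 333.5 + 3.5 + 5.1 + 225.4 = 792.9 sq m.
Absorption A = 225.4×0.70 + 333.5×0.04 + 3.5×0.02 + 5.1×0.10 + 225.4×0.09 = 191.986 sabins.
Mean coefficient ᾱ = A/S = 0.2421.
Eyring denominator: −S ln(1−ᾱ) = 219.795.
V = 19.6 × 11.5 × 5.5 = 1239.7 m³.
RT60 = 0.161 × 1239.7 / 219.795 = 0.91 s.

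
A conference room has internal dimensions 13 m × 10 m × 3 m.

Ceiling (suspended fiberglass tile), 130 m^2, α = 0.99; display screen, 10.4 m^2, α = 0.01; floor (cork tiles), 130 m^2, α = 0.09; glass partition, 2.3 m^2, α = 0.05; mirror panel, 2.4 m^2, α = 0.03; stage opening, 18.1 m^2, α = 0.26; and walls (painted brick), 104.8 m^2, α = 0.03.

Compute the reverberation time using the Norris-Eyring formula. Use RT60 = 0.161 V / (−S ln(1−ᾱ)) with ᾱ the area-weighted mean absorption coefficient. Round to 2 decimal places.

Total surface area S = 130 + 10.4 + 130 + 2.3 + 2.4 + 18.1 + 104.8 = 398.0 m^2.
Absorption A = 130·0.99 + 10.4·0.01 + 130·0.09 + 2.3·0.05 + 2.4·0.03 + 18.1·0.26 + 104.8·0.03 = 148.541 sabins.
ᾱ = 148.541 / 398.0 = 0.3732.
−S·ln(1−ᾱ) = −398.0 × ln(1 − 0.3732) = 185.917.
V = 13 × 10 × 3 = 390 m³.
RT60 = 0.161 × 390 / 185.917 = 0.34 s.

0.34 s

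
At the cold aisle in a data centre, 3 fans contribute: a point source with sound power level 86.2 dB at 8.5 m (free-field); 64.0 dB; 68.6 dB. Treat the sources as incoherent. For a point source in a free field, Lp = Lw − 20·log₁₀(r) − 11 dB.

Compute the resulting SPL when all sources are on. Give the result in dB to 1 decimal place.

Source at 8.5 m: Lp = 86.2 − 20·log₁₀(8.5) − 11 = 56.6 dB.
Converting to relative power and adding: 10^(56.6/10) + 10^(64.0/10) + 10^(68.6/10) = 1.021e+07.
Back to dB: 10·log₁₀ Σ = 70.1 dB.

70.1 dB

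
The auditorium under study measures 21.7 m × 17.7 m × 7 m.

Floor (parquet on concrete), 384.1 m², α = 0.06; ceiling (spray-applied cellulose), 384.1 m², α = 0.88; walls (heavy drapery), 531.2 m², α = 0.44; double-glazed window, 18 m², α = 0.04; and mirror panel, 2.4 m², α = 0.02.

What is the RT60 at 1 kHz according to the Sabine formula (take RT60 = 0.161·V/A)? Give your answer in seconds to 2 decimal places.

0.73 sec

Equivalent absorption area: A = 384.1·0.06 + 384.1·0.88 + 531.2·0.44 + 18·0.04 + 2.4·0.02 = 595.550 m².
V = 21.7·17.7·7 = 2688.63 m³.
T = 0.161 V/A = 0.161·2688.63/595.550 = 0.73 s.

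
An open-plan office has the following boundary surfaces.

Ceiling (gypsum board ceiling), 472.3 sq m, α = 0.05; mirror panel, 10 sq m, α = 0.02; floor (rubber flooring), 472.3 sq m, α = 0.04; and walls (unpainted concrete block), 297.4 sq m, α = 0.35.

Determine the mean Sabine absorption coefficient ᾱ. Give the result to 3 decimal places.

S = Σ Sᵢ = 472.3 + 10 + 472.3 + 297.4 = 1252.0 sq m.
Σ(Sᵢαᵢ) = 472.3*0.05 + 10*0.02 + 472.3*0.04 + 297.4*0.35 = 146.797.
ᾱ = 146.797 / 1252.0 = 0.117.

0.117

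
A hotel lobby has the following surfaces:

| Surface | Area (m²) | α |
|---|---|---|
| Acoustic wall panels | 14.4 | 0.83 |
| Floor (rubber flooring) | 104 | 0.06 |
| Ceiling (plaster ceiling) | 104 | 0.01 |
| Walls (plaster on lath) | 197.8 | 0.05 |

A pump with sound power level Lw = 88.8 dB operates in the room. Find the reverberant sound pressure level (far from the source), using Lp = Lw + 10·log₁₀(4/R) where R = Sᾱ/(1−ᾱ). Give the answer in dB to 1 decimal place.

A = 29.122 sabins; S = 420.2 m².
ᾱ = 29.122/420.2 = 0.0693; R = Sᾱ/(1−ᾱ) = 29.122/(1−0.0693) = 31.290 m².
Lp = Lw + 10 log₁₀(4/R) = 88.8 -8.93 = 79.9 dB.

79.9 dB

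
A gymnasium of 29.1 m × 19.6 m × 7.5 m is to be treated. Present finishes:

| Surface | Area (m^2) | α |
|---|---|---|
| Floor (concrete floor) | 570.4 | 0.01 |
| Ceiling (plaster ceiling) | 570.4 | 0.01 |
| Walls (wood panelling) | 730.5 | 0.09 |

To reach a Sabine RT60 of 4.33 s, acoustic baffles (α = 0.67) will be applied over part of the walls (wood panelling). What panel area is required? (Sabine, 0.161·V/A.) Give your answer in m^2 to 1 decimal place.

141.2

Summing Sᵢαᵢ: 5.704 + 5.704 + 65.745 → A₁ = 77.153 sabins.
Required A₂ = 0.161·4277.7/4.33 = 159.055 sabins.
ΔA needed = 159.055 − 77.153 = 81.902 sabins.
Net gain per m^2: Δα = 0.67 − 0.09 = 0.58.
Panel area = 81.902 / 0.58 = 141.2 m^2.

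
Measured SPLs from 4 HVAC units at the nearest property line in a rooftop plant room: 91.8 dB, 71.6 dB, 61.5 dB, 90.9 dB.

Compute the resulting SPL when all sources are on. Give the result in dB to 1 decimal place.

94.4 dB

Σ 10^(Lᵢ/10) = 2.76e+09.
Back to dB: 10·log₁₀ Σ = 94.4 dB.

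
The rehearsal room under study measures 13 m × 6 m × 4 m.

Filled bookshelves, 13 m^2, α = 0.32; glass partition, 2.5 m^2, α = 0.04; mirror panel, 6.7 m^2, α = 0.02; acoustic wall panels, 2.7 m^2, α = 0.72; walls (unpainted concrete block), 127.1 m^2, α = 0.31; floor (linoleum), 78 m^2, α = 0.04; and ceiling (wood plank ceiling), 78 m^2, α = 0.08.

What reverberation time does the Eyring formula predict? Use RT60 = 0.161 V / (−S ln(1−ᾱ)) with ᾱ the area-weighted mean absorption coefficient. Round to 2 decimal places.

Total surface area S = 13 + 2.5 + 6.7 + 2.7 + 127.1 + 78 + 78 = 308.0 m^2.
Σ(Sᵢαᵢ) = 13×0.32 + 2.5×0.04 + 6.7×0.02 + 2.7×0.72 + 127.1×0.31 + 78×0.04 + 78×0.08 = 55.099.
Mean coefficient ᾱ = A/S = 0.1789.
−S·ln(1−ᾱ) = −308.0 × ln(1 − 0.1789) = 60.710.
V = 13 × 6 × 4 = 312 m³.
RT60 = 0.161 × 312 / 60.710 = 0.83 s.

0.83 seconds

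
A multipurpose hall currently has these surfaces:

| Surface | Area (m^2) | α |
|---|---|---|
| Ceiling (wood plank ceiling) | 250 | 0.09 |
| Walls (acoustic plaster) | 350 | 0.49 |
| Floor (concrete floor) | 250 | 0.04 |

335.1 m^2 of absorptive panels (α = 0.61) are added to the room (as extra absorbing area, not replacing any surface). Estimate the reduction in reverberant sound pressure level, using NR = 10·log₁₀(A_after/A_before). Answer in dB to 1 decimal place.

3.0 dB

Summing Sᵢαᵢ: 22.500 + 171.500 + 10.000 → A_before = 204.000 sabins.
Added absorption = 335.1 × 0.61 = 204.411 sabins.
New total A_after = 408.411 sabins.
Reduction = 10 log₁₀(A_after/A_before) = 10 log₁₀(2.0020) = 3.0 dB.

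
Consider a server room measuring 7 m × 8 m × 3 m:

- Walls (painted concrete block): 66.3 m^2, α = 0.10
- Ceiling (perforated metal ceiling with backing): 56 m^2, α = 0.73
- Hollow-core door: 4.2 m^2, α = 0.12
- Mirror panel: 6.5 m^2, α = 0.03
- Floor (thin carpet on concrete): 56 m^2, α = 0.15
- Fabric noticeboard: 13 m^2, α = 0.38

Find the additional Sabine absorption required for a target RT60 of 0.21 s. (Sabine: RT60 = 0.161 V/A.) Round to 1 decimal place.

67.3 sabins

Total absorption A₁ = 66.3·0.10 + 56·0.73 + 4.2·0.12 + 6.5·0.03 + 56·0.15 + 13·0.38
  = 6.630 + 40.880 + 0.504 + 0.195 + 8.400 + 4.940 = 61.549 m^2 sabins.
For T = 0.21 s, need A₂ = 0.161·V/T = 0.161·168/0.21 = 128.800 sabins.
Additional absorption ΔA = 128.800 − 61.549 = 67.3 sabins.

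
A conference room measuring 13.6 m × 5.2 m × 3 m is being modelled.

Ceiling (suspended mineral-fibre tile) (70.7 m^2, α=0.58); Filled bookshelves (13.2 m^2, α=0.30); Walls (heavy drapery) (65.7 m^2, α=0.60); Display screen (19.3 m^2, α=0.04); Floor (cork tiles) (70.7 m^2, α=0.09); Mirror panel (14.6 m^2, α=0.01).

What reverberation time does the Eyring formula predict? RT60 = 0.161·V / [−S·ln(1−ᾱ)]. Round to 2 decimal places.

Total surface area S = 70.7 + 13.2 + 65.7 + 19.3 + 70.7 + 14.6 = 254.2 m^2.
Absorption A = 70.7·0.58 + 13.2·0.30 + 65.7·0.60 + 19.3·0.04 + 70.7·0.09 + 14.6·0.01 = 91.667 sabins.
ᾱ = 91.667 / 254.2 = 0.3606.
−S·ln(1−ᾱ) = −254.2 × ln(1 − 0.3606) = 113.685.
V = 13.6 × 5.2 × 3 = 212.16 m³.
T = 0.161·V/[−S·ln(1−ᾱ)] = 0.161·212.16/113.685 = 0.30 s.

0.30 s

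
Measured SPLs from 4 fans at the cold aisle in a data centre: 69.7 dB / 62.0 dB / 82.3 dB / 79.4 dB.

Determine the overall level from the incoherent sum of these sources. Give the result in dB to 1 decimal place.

Sum in the linear (power) domain: Σ 10^(Lᵢ/10) = 10^(69.7/10) + 10^(62.0/10) + 10^(82.3/10) + 10^(79.4/10) = 2.678e+08.
Back to dB: 10·log₁₀ Σ = 84.3 dB.

84.3 dB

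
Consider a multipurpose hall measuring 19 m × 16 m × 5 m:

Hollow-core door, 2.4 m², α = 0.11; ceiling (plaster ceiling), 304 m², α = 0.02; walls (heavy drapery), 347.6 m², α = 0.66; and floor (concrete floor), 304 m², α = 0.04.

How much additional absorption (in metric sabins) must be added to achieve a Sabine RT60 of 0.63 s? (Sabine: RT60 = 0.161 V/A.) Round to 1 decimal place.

Total absorption A₁ = 2.4·0.11 + 304·0.02 + 347.6·0.66 + 304·0.04
  = 0.264 + 6.080 + 229.416 + 12.160 = 247.920 m² sabins.
For T = 0.63 s, need A₂ = 0.161·V/T = 0.161·1520/0.63 = 388.444 sabins.
Shortfall: 388.444 − 247.920 = 140.5 sabins.

140.5 sabins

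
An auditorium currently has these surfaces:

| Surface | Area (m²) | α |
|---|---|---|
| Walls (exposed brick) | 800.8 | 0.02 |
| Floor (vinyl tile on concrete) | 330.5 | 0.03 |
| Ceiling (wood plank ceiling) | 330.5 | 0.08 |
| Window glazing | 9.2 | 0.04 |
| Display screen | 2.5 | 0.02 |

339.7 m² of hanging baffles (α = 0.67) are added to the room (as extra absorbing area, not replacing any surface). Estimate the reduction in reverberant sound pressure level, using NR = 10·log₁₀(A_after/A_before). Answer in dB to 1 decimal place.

Equivalent absorption area: A_before = 800.8×0.02 + 330.5×0.03 + 330.5×0.08 + 9.2×0.04 + 2.5×0.02 = 52.789 m².
Treatment contributes 339.7·0.67 = 227.599 sabins.
New total A_after = 280.388 sabins.
NR = 10·log₁₀(280.388/52.789) = 7.3 dB.

7.3 dB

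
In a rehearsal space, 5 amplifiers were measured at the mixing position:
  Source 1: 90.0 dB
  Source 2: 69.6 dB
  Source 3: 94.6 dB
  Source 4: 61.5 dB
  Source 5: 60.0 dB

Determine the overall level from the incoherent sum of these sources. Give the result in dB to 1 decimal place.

Sum in the linear (power) domain: Σ 10^(Lᵢ/10) = 10^(90.0/10) + 10^(69.6/10) + 10^(94.6/10) + 10^(61.5/10) + 10^(60.0/10) = 3.896e+09.
Back to dB: 10·log₁₀ Σ = 95.9 dB.

95.9 dB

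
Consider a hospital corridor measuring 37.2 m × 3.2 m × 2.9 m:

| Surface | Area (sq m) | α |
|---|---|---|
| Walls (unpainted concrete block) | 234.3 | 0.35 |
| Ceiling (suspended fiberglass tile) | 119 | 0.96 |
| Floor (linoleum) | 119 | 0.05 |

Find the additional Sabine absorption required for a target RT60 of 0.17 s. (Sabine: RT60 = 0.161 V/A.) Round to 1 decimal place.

Summing Sᵢαᵢ: 82.005 + 114.240 + 5.950 → A₁ = 202.195 sabins.
V = 345.216 m³. Required absorption A₂ = 0.161 × 345.216 / 0.17 = 326.940 sabins.
ΔA = A₂ − A₁ = 326.940 − 202.195 = 124.7 sabins.

124.7 sabins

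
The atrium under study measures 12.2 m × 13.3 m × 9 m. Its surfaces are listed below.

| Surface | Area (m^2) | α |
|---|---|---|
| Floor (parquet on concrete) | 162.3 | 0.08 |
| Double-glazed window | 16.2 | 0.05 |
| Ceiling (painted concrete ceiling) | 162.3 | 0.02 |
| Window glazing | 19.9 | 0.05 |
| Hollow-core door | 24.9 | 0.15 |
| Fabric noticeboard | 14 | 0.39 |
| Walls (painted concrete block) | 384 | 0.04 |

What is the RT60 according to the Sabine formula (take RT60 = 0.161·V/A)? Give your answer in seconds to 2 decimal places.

5.52 seconds

Equivalent absorption area: A = 162.3×0.08 + 16.2×0.05 + 162.3×0.02 + 19.9×0.05 + 24.9×0.15 + 14×0.39 + 384×0.04 = 42.590 m^2.
Room volume: 1460.34 m³.
T = 0.161 V/A = 0.161·1460.34/42.590 = 5.52 s.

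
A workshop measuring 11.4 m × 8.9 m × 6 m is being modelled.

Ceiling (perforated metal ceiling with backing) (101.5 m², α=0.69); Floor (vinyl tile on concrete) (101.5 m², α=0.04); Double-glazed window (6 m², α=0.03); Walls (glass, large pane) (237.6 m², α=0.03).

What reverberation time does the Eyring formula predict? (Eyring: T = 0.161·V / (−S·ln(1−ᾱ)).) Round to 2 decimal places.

S = Σ Sᵢ = 446.6 m².
Absorption A = 101.5×0.69 + 101.5×0.04 + 6×0.03 + 237.6×0.03 = 81.403 sabins.
ᾱ = 81.403 / 446.6 = 0.1823.
−S·ln(1−ᾱ) = −446.6 × ln(1 − 0.1823) = 89.883.
V = 11.4 × 8.9 × 6 = 608.76 m³.
RT60 = 0.161 × 608.76 / 89.883 = 1.09 s.

1.09 sec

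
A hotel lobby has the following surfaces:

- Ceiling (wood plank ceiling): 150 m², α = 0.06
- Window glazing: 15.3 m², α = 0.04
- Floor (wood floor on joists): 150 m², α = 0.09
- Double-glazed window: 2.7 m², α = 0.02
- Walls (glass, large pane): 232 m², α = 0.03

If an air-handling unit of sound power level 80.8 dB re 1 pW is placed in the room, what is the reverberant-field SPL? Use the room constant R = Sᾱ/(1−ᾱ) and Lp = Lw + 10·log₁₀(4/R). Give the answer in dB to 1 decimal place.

71.8 dB

A = 30.126 sabins; S = 550.0 m².
ᾱ = 30.126/550.0 = 0.0548; R = Sᾱ/(1−ᾱ) = 30.126/(1−0.0548) = 31.873 m².
Lp = 80.8 + 10·log₁₀(4/31.873) = 80.8 + (-9.01) = 71.8 dB.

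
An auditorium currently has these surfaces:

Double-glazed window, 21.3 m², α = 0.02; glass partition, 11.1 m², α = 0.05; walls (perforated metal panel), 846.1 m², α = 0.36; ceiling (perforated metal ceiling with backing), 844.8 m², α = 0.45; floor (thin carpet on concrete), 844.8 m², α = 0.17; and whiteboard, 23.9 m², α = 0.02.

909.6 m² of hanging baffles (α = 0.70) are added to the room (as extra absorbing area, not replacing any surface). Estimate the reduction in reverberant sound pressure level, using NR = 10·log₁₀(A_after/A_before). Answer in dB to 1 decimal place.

Total absorption A_before = 21.3*0.02 + 11.1*0.05 + 846.1*0.36 + 844.8*0.45 + 844.8*0.17 + 23.9*0.02
  = 0.426 + 0.555 + 304.596 + 380.160 + 143.616 + 0.478 = 829.831 m² sabins.
Treatment contributes 909.6·0.70 = 636.720 sabins.
New total A_after = 1466.551 sabins.
NR = 10·log₁₀(1466.551/829.831) = 2.5 dB.

2.5 dB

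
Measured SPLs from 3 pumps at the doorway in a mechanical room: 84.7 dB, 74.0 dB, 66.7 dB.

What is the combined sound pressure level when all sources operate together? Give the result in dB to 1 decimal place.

85.1 dB

Converting to relative power and adding: 10^(84.7/10) + 10^(74.0/10) + 10^(66.7/10) = 3.249e+08.
Combined level = 10 log₁₀(3.249e+08) = 85.1 dB.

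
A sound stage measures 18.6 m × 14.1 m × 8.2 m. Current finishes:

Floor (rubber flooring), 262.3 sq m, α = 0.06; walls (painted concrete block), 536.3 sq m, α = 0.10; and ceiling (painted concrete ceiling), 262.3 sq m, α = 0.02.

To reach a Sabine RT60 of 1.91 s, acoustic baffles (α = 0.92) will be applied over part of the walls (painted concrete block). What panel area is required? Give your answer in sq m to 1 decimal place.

A₁ = Σ Sᵢαᵢ = 262.3*0.06 + 536.3*0.10 + 262.3*0.02 = 74.614 sabins.
V = 2150.532 m³. Target absorption A₂ = 0.161 × 2150.532 / 1.91 = 181.275 sabins.
ΔA needed = 181.275 − 74.614 = 106.661 sabins.
Each sq m of panel replacing the walls (painted concrete block) adds (0.92 − 0.10) = 0.82 sabins.
Panel area = 106.661 / 0.82 = 130.1 sq m.

130.1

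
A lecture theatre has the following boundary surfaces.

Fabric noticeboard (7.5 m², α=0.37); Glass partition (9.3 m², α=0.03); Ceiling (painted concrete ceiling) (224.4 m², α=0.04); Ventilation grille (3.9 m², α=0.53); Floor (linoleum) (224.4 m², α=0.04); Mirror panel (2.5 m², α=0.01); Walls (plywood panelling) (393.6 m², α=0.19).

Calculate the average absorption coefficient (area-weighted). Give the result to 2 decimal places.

0.11

Total surface area S = 865.6 m².
Weighted sum Σ Sα = 97.882.
ᾱ = 97.882 / 865.6 = 0.11.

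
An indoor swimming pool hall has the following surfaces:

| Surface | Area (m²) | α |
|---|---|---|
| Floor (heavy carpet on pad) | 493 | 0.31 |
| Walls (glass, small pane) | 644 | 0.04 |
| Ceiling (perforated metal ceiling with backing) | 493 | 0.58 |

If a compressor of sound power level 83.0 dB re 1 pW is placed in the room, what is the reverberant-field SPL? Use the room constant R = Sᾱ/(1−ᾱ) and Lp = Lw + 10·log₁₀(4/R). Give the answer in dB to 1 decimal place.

60.9 dB

A = 464.530 sabins; S = 1630.0 m².
ᾱ = 464.530/1630.0 = 0.2850; R = Sᾱ/(1−ᾱ) = 464.530/(1−0.2850) = 649.692 m².
Lp = Lw + 10 log₁₀(4/R) = 83.0 -22.11 = 60.9 dB.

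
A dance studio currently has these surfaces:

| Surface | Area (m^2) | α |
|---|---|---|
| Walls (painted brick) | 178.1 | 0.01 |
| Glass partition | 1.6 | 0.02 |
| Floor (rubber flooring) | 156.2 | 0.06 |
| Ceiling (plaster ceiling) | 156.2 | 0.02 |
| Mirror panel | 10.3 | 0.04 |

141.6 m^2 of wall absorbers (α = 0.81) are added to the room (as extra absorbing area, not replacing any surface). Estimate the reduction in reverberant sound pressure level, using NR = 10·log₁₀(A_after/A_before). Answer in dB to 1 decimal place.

Total absorption A_before = 178.1*0.01 + 1.6*0.02 + 156.2*0.06 + 156.2*0.02 + 10.3*0.04
  = 1.781 + 0.032 + 9.372 + 3.124 + 0.412 = 14.721 m^2 sabins.
Treatment contributes 141.6·0.81 = 114.696 sabins.
New total A_after = 129.417 sabins.
NR = 10·log₁₀(129.417/14.721) = 9.4 dB.

9.4 dB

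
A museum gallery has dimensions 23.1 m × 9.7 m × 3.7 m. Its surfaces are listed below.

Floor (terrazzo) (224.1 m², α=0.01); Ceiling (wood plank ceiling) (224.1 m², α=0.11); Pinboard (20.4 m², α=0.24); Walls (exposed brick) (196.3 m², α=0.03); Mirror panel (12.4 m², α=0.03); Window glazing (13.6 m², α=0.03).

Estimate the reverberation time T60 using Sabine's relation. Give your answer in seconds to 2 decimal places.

3.47 sec

Total absorption A = 224.1·0.01 + 224.1·0.11 + 20.4·0.24 + 196.3·0.03 + 12.4·0.03 + 13.6·0.03
  = 2.241 + 24.651 + 4.896 + 5.889 + 0.372 + 0.408 = 38.457 m² sabins.
Volume V = 23.1 × 9.7 × 3.7 = 829.059 m³.
T = 0.161 V/A = 0.161·829.059/38.457 = 3.47 s.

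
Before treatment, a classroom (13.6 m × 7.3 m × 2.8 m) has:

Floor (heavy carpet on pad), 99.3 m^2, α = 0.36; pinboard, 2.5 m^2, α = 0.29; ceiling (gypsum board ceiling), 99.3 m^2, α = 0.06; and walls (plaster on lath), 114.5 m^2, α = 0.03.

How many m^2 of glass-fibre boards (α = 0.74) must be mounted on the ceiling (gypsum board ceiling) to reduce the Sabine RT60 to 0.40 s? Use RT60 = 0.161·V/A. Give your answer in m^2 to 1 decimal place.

Total absorption A₁ = 99.3×0.36 + 2.5×0.29 + 99.3×0.06 + 114.5×0.03
  = 35.748 + 0.725 + 5.958 + 3.435 = 45.866 m^2 sabins.
Required A₂ = 0.161·277.984/0.40 = 111.889 sabins.
Absorption to add: 111.889 − 45.866 = 66.023 sabins.
Each m^2 of panel replacing the ceiling (gypsum board ceiling) adds (0.74 − 0.06) = 0.68 sabins.
Panel area = 66.023 / 0.68 = 97.1 m^2.

97.1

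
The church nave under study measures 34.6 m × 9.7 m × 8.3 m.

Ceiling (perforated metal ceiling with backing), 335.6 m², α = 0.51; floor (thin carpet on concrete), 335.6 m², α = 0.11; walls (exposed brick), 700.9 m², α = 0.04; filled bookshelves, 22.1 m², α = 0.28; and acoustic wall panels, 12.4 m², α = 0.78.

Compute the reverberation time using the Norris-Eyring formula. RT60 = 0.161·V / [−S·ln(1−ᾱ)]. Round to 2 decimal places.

S = Σ Sᵢ = 1406.6 m².
Absorption A = 335.6·0.51 + 335.6·0.11 + 700.9·0.04 + 22.1·0.28 + 12.4·0.78 = 251.968 sabins.
Mean coefficient ᾱ = A/S = 0.1791.
Eyring denominator: −S ln(1−ᾱ) = 277.598.
V = 34.6 × 9.7 × 8.3 = 2785.646 m³.
T = 0.161·V/[−S·ln(1−ᾱ)] = 0.161·2785.646/277.598 = 1.62 s.

1.62 sec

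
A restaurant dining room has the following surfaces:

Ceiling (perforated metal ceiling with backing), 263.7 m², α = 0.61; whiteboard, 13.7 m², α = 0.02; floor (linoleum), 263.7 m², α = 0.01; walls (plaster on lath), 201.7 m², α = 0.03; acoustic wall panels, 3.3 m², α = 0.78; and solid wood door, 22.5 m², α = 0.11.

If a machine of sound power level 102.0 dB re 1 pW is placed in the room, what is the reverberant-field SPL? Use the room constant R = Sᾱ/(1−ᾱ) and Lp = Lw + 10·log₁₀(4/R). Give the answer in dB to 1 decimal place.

84.5 dB

Σ(Sᵢαᵢ) = 263.7·0.61 + 13.7·0.02 + 263.7·0.01 + 201.7·0.03 + 3.3·0.78 + 22.5·0.11 = 174.868; total area S = 768.6 m².
ᾱ = 174.868/768.6 = 0.2275; R = Sᾱ/(1−ᾱ) = 174.868/(1−0.2275) = 226.366 m².
Lp = Lw + 10 log₁₀(4/R) = 102.0 -17.53 = 84.5 dB.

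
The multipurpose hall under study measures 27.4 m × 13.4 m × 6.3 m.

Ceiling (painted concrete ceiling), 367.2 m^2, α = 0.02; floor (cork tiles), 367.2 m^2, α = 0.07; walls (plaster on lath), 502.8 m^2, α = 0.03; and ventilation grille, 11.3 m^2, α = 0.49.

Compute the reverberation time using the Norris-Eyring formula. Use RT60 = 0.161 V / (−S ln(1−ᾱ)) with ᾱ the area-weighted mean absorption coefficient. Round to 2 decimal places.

6.79 sec

S = Σ Sᵢ = 1248.5 m^2.
Absorption A = 367.2×0.02 + 367.2×0.07 + 502.8×0.03 + 11.3×0.49 = 53.669 sabins.
ᾱ = 53.669 / 1248.5 = 0.0430.
Eyring denominator: −S ln(1−ᾱ) = 54.874.
V = 27.4 × 13.4 × 6.3 = 2313.108 m³.
RT60 = 0.161 × 2313.108 / 54.874 = 6.79 s.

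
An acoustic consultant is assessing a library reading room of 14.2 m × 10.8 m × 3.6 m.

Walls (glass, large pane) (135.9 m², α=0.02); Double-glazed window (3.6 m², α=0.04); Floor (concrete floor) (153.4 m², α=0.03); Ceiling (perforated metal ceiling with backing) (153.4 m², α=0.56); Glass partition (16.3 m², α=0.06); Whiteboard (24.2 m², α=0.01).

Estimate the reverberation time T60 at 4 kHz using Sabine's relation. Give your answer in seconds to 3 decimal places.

0.940 seconds

A = Σ Sᵢαᵢ = 135.9·0.02 + 3.6·0.04 + 153.4·0.03 + 153.4·0.56 + 16.3·0.06 + 24.2·0.01 = 94.588 sabins.
V = 14.2·10.8·3.6 = 552.096 m³.
T = 0.161 V/A = 0.161·552.096/94.588 = 0.940 s.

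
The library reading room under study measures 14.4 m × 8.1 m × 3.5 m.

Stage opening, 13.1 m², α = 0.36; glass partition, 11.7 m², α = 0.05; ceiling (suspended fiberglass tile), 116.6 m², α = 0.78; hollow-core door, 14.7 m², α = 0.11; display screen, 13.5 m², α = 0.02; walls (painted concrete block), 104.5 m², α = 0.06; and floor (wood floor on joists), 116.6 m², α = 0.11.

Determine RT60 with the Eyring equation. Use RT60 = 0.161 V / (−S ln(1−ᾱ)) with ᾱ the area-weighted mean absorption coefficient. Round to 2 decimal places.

0.47 s

Total surface area S = 13.1 + 11.7 + 116.6 + 14.7 + 13.5 + 104.5 + 116.6 = 390.7 m².
Absorption A = 13.1×0.36 + 11.7×0.05 + 116.6×0.78 + 14.7×0.11 + 13.5×0.02 + 104.5×0.06 + 116.6×0.11 = 117.232 sabins.
ᾱ = 117.232 / 390.7 = 0.3001.
Eyring denominator: −S ln(1−ᾱ) = 139.409.
V = 14.4 × 8.1 × 3.5 = 408.24 m³.
T = 0.161·V/[−S·ln(1−ᾱ)] = 0.161·408.24/139.409 = 0.47 s.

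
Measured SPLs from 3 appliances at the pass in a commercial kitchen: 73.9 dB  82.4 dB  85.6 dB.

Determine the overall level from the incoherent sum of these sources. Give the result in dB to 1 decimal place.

Sum in the linear (power) domain: Σ 10^(Lᵢ/10) = 10^(73.9/10) + 10^(82.4/10) + 10^(85.6/10) = 5.614e+08.
L_total = 10·log₁₀(5.614e+08) = 87.5 dB.

87.5 dB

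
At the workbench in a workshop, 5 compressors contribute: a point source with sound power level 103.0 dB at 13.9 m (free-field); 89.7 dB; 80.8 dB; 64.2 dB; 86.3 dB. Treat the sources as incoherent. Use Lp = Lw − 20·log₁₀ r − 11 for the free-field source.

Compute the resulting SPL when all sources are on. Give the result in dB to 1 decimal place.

Source at 13.9 m: Lp = 103.0 − 20·log₁₀(13.9) − 11 = 69.1 dB.
Converting to relative power and adding: 10^(69.1/10) + 10^(89.7/10) + 10^(80.8/10) + 10^(64.2/10) + 10^(86.3/10) = 1.491e+09.
L_total = 10·log₁₀(1.491e+09) = 91.7 dB.

91.7 dB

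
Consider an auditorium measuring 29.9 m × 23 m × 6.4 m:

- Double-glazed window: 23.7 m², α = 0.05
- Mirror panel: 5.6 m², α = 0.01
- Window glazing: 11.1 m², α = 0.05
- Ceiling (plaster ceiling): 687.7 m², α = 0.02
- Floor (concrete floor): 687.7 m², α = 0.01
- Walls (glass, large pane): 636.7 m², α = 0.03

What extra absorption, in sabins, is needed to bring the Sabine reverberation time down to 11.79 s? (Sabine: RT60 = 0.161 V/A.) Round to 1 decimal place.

18.6 sabins

Summing Sᵢαᵢ: 1.185 + 0.056 + 0.555 + 13.754 + 6.877 + 19.101 → A₁ = 41.528 sabins.
For T = 11.79 s, need A₂ = 0.161·V/T = 0.161·4401.28/11.79 = 60.102 sabins.
Additional absorption ΔA = 60.102 − 41.528 = 18.6 sabins.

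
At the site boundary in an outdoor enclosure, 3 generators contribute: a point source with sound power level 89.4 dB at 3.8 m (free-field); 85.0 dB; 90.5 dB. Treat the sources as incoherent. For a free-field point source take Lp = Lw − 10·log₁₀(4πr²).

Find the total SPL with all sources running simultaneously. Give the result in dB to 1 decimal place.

Source at 3.8 m: Lp = 89.4 − 10·log₁₀(4π·3.8²) = 89.4 − 10·log₁₀(181.458) = 66.8 dB.
Sum in the linear (power) domain: Σ 10^(Lᵢ/10) = 10^(66.8/10) + 10^(85.0/10) + 10^(90.5/10) = 1.443e+09.
L_total = 10·log₁₀(1.443e+09) = 91.6 dB.

91.6 dB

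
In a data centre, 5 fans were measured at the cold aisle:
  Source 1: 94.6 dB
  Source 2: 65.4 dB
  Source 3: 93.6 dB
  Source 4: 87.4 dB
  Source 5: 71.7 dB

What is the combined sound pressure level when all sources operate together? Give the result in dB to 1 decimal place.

Sum in the linear (power) domain: Σ 10^(Lᵢ/10) = 10^(94.6/10) + 10^(65.4/10) + 10^(93.6/10) + 10^(87.4/10) + 10^(71.7/10) = 5.743e+09.
Combined level = 10 log₁₀(5.743e+09) = 97.6 dB.

97.6 dB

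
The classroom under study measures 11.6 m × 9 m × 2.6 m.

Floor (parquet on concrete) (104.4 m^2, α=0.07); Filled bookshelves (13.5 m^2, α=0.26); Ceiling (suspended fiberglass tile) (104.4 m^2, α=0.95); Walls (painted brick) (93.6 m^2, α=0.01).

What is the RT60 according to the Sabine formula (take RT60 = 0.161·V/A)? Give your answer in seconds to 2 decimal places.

Total absorption A = 104.4×0.07 + 13.5×0.26 + 104.4×0.95 + 93.6×0.01
  = 7.308 + 3.510 + 99.180 + 0.936 = 110.934 m^2 sabins.
Room volume: 271.44 m³.
Sabine: RT60 = 0.161 × 271.44 / 110.934 = 0.39 s.

0.39 s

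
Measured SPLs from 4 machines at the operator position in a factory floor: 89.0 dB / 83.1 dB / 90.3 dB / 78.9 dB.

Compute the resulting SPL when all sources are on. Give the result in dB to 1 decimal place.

Sum in the linear (power) domain: Σ 10^(Lᵢ/10) = 10^(89.0/10) + 10^(83.1/10) + 10^(90.3/10) + 10^(78.9/10) = 2.148e+09.
L_total = 10·log₁₀(2.148e+09) = 93.3 dB.

93.3 dB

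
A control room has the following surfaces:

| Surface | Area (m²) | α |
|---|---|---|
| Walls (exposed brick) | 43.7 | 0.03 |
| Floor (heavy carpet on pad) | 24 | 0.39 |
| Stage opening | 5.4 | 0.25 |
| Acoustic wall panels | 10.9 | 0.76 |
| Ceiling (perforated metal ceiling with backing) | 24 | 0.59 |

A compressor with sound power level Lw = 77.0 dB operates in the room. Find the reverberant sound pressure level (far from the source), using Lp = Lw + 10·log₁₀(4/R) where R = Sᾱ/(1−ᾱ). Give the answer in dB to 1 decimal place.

66.0 dB

A = 34.465 sabins; S = 108.0 m².
ᾱ = 0.3191, so room constant R = A/(1−ᾱ) = 50.617 m².
Lp = 77.0 + 10·log₁₀(4/50.617) = 77.0 + (-11.02) = 66.0 dB.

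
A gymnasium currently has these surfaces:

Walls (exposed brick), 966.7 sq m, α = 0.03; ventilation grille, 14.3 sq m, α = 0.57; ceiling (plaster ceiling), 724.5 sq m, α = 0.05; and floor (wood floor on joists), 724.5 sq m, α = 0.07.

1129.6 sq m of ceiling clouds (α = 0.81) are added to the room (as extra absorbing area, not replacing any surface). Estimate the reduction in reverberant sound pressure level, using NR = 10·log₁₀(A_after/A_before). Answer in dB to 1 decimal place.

9.2 dB

Total absorption A_before = 966.7*0.03 + 14.3*0.57 + 724.5*0.05 + 724.5*0.07
  = 29.001 + 8.151 + 36.225 + 50.715 = 124.092 sq m sabins.
Treatment contributes 1129.6·0.81 = 914.976 sabins.
New total A_after = 1039.068 sabins.
Reduction = 10 log₁₀(A_after/A_before) = 10 log₁₀(8.3734) = 9.2 dB.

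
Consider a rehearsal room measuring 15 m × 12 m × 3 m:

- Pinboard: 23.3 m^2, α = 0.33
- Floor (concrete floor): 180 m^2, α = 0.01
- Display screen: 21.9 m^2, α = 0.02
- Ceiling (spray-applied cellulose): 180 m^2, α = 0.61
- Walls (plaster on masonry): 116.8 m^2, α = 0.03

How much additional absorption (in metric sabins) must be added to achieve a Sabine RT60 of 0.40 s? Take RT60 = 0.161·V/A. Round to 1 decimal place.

94.1 sabins

Summing Sᵢαᵢ: 7.689 + 1.800 + 0.438 + 109.800 + 3.504 → A₁ = 123.231 sabins.
Target A₂ = 0.161·540/0.40 = 217.350 sabins (V = 540 m³).
Additional absorption ΔA = 217.350 − 123.231 = 94.1 sabins.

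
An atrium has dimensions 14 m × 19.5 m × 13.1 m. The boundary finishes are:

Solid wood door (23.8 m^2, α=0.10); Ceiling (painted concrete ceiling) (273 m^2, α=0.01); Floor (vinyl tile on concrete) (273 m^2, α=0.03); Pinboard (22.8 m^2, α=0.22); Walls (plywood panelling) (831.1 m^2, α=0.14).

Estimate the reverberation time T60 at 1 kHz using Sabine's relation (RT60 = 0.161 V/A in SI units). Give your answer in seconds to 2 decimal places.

Total absorption A = 23.8·0.10 + 273·0.01 + 273·0.03 + 22.8·0.22 + 831.1·0.14
  = 2.380 + 2.730 + 8.190 + 5.016 + 116.354 = 134.670 m^2 sabins.
V = 14·19.5·13.1 = 3576.3 m³.
RT60 = 0.161 · V / A = 0.161 × 3576.3 / 134.670 = 4.28 s.

4.28 seconds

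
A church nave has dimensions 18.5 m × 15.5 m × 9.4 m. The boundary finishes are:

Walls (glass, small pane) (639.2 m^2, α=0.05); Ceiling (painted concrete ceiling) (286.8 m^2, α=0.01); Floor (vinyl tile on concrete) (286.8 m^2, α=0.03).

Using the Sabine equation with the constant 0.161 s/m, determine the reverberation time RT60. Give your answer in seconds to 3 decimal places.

9.992 sec

Total absorption A = 639.2*0.05 + 286.8*0.01 + 286.8*0.03
  = 31.960 + 2.868 + 8.604 = 43.432 m^2 sabins.
Volume V = 18.5 × 15.5 × 9.4 = 2695.45 m³.
T = 0.161 V/A = 0.161·2695.45/43.432 = 9.992 s.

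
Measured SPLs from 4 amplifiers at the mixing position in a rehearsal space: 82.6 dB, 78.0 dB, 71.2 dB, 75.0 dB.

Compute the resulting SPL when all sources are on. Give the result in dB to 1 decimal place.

84.6 dB

Σ 10^(Lᵢ/10) = 2.899e+08.
Back to dB: 10·log₁₀ Σ = 84.6 dB.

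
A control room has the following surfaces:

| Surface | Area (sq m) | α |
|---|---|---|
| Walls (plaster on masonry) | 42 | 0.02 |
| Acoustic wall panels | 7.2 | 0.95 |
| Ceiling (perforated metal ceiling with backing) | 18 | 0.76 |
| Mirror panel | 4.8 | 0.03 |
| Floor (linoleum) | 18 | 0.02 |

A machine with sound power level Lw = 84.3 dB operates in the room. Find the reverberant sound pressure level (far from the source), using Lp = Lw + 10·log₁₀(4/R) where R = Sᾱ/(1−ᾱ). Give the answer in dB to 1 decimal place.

Σ(Sᵢαᵢ) = 42×0.02 + 7.2×0.95 + 18×0.76 + 4.8×0.03 + 18×0.02 = 21.864; total area S = 90.0 sq m.
ᾱ = 21.864/90.0 = 0.2429; R = Sᾱ/(1−ᾱ) = 21.864/(1−0.2429) = 28.879 sq m.
Lp = Lw + 10 log₁₀(4/R) = 84.3 -8.59 = 75.7 dB.

75.7 dB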